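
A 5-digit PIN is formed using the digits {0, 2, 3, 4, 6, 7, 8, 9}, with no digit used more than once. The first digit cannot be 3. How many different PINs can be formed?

The first digit has 8−1 = 7 choices (anything except 3).
The remaining 4 digits are filled from the other 7 symbols without repetition: 7 × 6 × 5 × 4 = 840.
Total: 7 × 840 = 5880.

5880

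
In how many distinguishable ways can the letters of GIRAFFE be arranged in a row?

GIRAFFE has 7 letters with F appearing twice.
So there are 7! / (2!) = 2520 distinguishable arrangements.

2520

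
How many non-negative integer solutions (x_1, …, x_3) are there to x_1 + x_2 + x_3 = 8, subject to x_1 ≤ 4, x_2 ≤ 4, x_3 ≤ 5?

By stars and bars, unrestricted non-negative solutions to x_1+…+x_3 = 8 number C(8+2,2) = 45.
Subtract solutions that violate a single cap (substitute x_i' = x_i − (cap_i+1)): x_1 ≥ 5 gives C(5,2) = 10; x_2 ≥ 5 gives C(5,2) = 10; x_3 ≥ 6 gives C(4,2) = 6. Together 26.
No two caps can be exceeded simultaneously, so the pair terms are all 0.
By inclusion–exclusion the count is 45 − 26 + 0 = 19.

19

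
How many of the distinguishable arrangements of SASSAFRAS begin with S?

Fix S in the first position and arrange the remaining 8 letters.
Those 8 letters have A appearing 3 times and S appearing 3 times, giving (8)!/(3!·3!) = 1120.

1120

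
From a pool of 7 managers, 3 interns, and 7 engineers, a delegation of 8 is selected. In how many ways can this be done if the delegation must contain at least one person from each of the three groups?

Unrestricted: C(17,8) = 24310 ways to pick any 8 of the 17.
Selections missing a whole group: no managers → C(10,8) = 45; no interns → C(14,8) = 3003; no engineers → C(10,8) = 45.
Add back selections omitting two groups (i.e. drawn from a single group): C(7,8) + C(3,8) + C(7,8) = 0.
By inclusion–exclusion: 24310 − 3093 + 0 = 21217.

21217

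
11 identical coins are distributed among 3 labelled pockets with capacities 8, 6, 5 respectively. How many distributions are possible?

Ignoring the caps, the number of non-negative solutions to x_1+…+x_3 = 11 is C(13,2) = 78.
Subtract solutions that violate a single cap (substitute x_i' = x_i − (cap_i+1)): x_1 ≥ 9 gives C(4,2) = 6; x_2 ≥ 7 gives C(6,2) = 15; x_3 ≥ 6 gives C(7,2) = 21. Together 42.
No two caps can be exceeded simultaneously, so the pair terms are all 0.
By inclusion–exclusion the count is 78 − 42 + 0 = 36.

36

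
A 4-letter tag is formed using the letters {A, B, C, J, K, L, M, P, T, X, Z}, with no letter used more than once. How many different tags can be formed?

With no repetition, fill the 4 letters in order: 11 choices, then 10, down to 8.
11 × 10 × 9 × 8 = 7920.

7920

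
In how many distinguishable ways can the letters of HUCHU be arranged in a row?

The 5 letters of HUCHU have repeats: H appearing twice and U appearing twice.
The number of distinct arrangements is 5!/(2!·2!) = 120/4 = 30.

30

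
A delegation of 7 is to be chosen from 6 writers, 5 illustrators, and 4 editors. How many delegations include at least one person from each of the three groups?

With no constraint there are C(15,7) = 6435 possible selections.
Subtract selections that omit an entire group: no writers → C(9,7) = 36; no illustrators → C(10,7) = 120; no editors → C(11,7) = 330.
Add back selections omitting two groups (i.e. drawn from a single group): C(6,7) + C(5,7) + C(4,7) = 0.
By inclusion–exclusion: 6435 − 486 + 0 = 5949.

5949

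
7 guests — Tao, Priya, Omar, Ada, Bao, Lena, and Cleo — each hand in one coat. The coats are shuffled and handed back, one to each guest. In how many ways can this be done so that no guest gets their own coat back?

1854

Count assignments avoiding every fixed point. For any j of the 7 guests fixed to their own coat, the other 7−j can be arranged in (7−j)! ways.
By inclusion–exclusion this is Σ_{j=0}^{7} (−1)^j C(7,j)·(7−j)!.
Computing: 5040 − 5040 + 2520 − 840 + 210 − 42 + 7 − 1 = 1854.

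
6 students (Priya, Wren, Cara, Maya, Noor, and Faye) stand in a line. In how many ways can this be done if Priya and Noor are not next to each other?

480

Of the 6! = 720 arrangements, those with Priya and Noor adjacent number 2 × 5! = 240 (treat the pair as a block with 2 internal orders).
So 720 − 240 = 480 arrangements keep them apart.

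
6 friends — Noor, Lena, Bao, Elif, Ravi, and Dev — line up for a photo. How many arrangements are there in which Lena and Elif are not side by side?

Of the 6! = 720 arrangements, those with Lena and Elif adjacent number 2 × 5! = 240 (treat the pair as a block with 2 internal orders).
Complementary counting: 720 − 240 = 480.

480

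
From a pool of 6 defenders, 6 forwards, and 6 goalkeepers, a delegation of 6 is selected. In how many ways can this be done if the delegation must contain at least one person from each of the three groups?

15795

Total 6-person selections from all 18: C(18,6) = 18564.
Selections missing a whole group: no defenders → C(12,6) = 924; no forwards → C(12,6) = 924; no goalkeepers → C(12,6) = 924.
Add back selections omitting two groups (i.e. drawn from a single group): C(6,6) + C(6,6) + C(6,6) = 3.
By inclusion–exclusion: 18564 − 2772 + 3 = 15795.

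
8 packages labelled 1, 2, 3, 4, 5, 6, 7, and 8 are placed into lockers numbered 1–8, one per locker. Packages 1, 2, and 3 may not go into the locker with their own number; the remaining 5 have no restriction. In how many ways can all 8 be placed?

27240

Let Aᵢ (for i ∈ {1, 2, 3}) be the placements that put package i in its forbidden locker. Any j of these fix j positions, leaving (8−j)! ways to fill the rest, and there are C(3,j) ways to pick which j.
By inclusion–exclusion, the number of valid placements is Σ_{j=0}^{3} (−1)^j C(3,j)·(8−j)!.
Computing: 40320 − 15120 + 2160 − 120 = 27240.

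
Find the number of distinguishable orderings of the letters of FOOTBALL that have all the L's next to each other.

Treat the 2 copies of L as a single block. The multiset to arrange is then {LL, A, B, F, O, O, T}, 7 items in all.
That gives (7)!/(2!) = 2520 arrangements.

2520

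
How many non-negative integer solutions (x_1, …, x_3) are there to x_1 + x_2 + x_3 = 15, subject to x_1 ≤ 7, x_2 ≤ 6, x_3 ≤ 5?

By stars and bars, unrestricted non-negative solutions to x_1+…+x_3 = 15 number C(15+2,2) = 136.
Subtract solutions that violate a single cap (substitute x_i' = x_i − (cap_i+1)): x_1 ≥ 8 gives C(9,2) = 36; x_2 ≥ 7 gives C(10,2) = 45; x_3 ≥ 6 gives C(11,2) = 55. Together 136.
Add back pairs where two caps are both exceeded: 1 + 3 + 6 = 10.
By inclusion–exclusion the count is 136 − 136 + 10 = 10.

10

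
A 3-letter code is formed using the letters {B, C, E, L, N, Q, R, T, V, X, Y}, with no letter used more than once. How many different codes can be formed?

This is a permutation of 3 out of 11: P(11,3) = 11!/8!.
That product is 11 × 10 × 9 = 990.

990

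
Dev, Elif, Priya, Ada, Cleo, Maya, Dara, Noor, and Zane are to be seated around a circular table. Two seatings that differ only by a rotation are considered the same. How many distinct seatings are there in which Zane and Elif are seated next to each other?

10080

Glue Zane and Elif into a block (2 internal orders). Seating 8 units around a circle gives (7)! arrangements.
So 2 × (7)! = 2 × 5040 = 10080.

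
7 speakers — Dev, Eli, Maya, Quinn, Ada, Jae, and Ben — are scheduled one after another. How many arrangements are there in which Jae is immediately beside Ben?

1440

Treat {Jae, Ben} as a single unit. There are 6 units to order, and the pair itself can be ordered 2 ways.
So the count is 2·(6)! = 1440.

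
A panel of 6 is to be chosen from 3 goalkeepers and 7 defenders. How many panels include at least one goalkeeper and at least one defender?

203

Unrestricted: C(10,6) = 210 ways to pick any 6 of the 10.
Selections missing a whole group: no goalkeepers → C(7,6) = 7; no defenders → C(3,6) = 0.
Both groups omitted at once is impossible, so 210 − 7 = 203.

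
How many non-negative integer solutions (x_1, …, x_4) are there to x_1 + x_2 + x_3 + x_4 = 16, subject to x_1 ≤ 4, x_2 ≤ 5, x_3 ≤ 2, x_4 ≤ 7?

10

Ignoring the caps, the number of non-negative solutions to x_1+…+x_4 = 16 is C(19,3) = 969.
Subtract solutions that violate a single cap (substitute x_i' = x_i − (cap_i+1)): x_1 ≥ 5 gives C(14,3) = 364; x_2 ≥ 6 gives C(13,3) = 286; x_3 ≥ 3 gives C(16,3) = 560; x_4 ≥ 8 gives C(11,3) = 165. Together 1375.
Add back pairs where two caps are both exceeded: 56 + 165 + 20 + 120 + 10 + 56 = 427.
Subtract triples: 10 + 0 + 1 + 0 = 11.
By inclusion–exclusion the count is 969 − 1375 + 427 − 11 = 10.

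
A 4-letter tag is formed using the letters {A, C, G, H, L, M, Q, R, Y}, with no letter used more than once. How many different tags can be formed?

Choose and order 4 of the 9 symbols: the first letter has 9 options, the next 8, then 7, 6.
9 × 8 × 7 × 6 = 3024.

3024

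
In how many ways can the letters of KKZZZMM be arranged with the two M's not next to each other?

150

There are 7!/(3!·2!·2!) = 210 arrangements of KKZZZMM in total.
If the two M's are adjacent, glue them into one block, leaving 6 items to arrange: (6)!/(3!·2!) = 60 ways.
Subtracting, 210 − 60 = 150 arrangements keep the M's apart.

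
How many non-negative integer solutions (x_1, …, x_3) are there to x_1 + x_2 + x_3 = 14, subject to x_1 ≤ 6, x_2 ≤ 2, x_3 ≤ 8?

Without the upper bounds there are C(16,2) = 120 ways to split 14 among 3 variables.
Subtract solutions that violate a single cap (substitute x_i' = x_i − (cap_i+1)): x_1 ≥ 7 gives C(9,2) = 36; x_2 ≥ 3 gives C(13,2) = 78; x_3 ≥ 9 gives C(7,2) = 21. Together 135.
Add back pairs where two caps are both exceeded: 15 + 0 + 6 = 21.
By inclusion–exclusion the count is 120 − 135 + 21 = 6.

6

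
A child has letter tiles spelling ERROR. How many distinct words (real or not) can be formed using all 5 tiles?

20

The 5 letters of ERROR have repeats: R appearing 3 times.
The number of distinct arrangements is 5!/(3!) = 120/6 = 20.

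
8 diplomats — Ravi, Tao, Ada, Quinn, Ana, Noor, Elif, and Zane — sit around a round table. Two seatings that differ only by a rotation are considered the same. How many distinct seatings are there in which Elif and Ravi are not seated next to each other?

All circular seatings of 8 people number (7)! = 5040.
Seatings with Elif beside Ravi: treat them as a block with 2 internal orders, giving 2 × (6)! = 1440.
Subtracting, 5040 − 1440 = 3600.

3600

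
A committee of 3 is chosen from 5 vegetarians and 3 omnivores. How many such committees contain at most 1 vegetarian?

Split by how many vegetarians are chosen (0 through 1).
Sum: C(5,0)·C(3,3) + C(5,1)·C(3,2) = 1 + 15 = 16.

16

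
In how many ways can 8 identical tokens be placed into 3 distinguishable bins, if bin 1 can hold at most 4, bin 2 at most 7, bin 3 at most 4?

Without the upper bounds there are C(10,2) = 45 ways to split 8 among 3 bins.
Subtract solutions that violate a single cap (substitute x_i' = x_i − (cap_i+1)): x_1 ≥ 5 gives C(5,2) = 10; x_2 ≥ 8 gives C(2,2) = 1; x_3 ≥ 5 gives C(5,2) = 10. Together 21.
No two caps can be exceeded simultaneously, so the pair terms are all 0.
By inclusion–exclusion the count is 45 − 21 + 0 = 24.

24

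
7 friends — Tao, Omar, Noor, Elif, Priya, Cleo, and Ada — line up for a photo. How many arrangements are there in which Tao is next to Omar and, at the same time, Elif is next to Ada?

Treat {Tao,Omar} as one block (2 orders) and {Elif,Ada} as another (2 orders).
That leaves 5 units to arrange: 2 × 2 × 5! = 4 × 120 = 480.

480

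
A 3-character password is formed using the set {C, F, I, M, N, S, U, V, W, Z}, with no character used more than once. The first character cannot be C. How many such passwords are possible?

648

The first character has 10−1 = 9 choices (anything except C).
The remaining 2 characters are filled from the other 9 symbols without repetition: 9 × 8 = 72.
Total: 9 × 72 = 648.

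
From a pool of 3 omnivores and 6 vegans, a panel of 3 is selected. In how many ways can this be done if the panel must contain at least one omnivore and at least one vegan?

Total 3-person selections from all 9: C(9,3) = 84.
Subtract selections that omit an entire group: no omnivores → C(6,3) = 20; no vegans → C(3,3) = 1.
Both groups omitted at once is impossible, so 84 − 21 = 63.

63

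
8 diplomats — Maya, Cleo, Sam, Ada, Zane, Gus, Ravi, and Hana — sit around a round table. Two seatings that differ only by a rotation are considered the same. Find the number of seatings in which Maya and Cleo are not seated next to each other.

Without the restriction there are (7)! = 5040 seatings.
Those with Maya next to Cleo: fuse the pair into one unit and seat 7 units around a circle — 2·(6)! = 1440.
Subtracting, 5040 − 1440 = 3600.

3600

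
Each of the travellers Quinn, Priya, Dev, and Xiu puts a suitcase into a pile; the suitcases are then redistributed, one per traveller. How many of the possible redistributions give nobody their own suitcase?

This is the derangement count D_4: permutations of 4 items with no fixed point.
By inclusion–exclusion this is Σ_{j=0}^{4} (−1)^j C(4,j)·(4−j)!.
Computing: 24 − 24 + 12 − 4 + 1 = 9.

9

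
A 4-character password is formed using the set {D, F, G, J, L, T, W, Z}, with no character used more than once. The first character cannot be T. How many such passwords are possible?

The first character has 8−1 = 7 choices (anything except T).
The remaining 3 characters are filled from the other 7 symbols without repetition: 7 × 6 × 5 = 210.
Total: 7 × 210 = 1470.

1470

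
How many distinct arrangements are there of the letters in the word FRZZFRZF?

560

FRZZFRZF has 8 letters with F appearing 3 times, R appearing twice, and Z appearing 3 times.
So there are 8! / (3!·3!·2!) = 560 distinguishable arrangements.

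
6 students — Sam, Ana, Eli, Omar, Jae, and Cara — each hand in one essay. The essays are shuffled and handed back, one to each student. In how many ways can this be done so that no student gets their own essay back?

This is the derangement count D_6: permutations of 6 items with no fixed point.
By inclusion–exclusion this is Σ_{j=0}^{6} (−1)^j C(6,j)·(6−j)!.
Computing: 720 − 720 + 360 − 120 + 30 − 6 + 1 = 265.

265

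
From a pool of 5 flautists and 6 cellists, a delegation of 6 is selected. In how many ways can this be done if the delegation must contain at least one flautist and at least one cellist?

Unrestricted: C(11,6) = 462 ways to pick any 6 of the 11.
Selections missing a whole group: no flautists → C(6,6) = 1; no cellists → C(5,6) = 0.
Both groups omitted at once is impossible, so 462 − 1 = 461.

461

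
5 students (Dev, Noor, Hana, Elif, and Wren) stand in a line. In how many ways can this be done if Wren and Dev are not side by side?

There are 5! = 120 arrangements in all. If Wren and Dev are adjacent, merging them into one block gives 2·(4)! = 48 arrangements.
Complementary counting: 120 − 48 = 72.

72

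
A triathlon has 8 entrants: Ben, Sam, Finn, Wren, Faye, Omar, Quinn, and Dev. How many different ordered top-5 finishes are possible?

There are 8 choices for 1st place, 7 for 2nd, and so on down to 4 for position 5.
That gives 8 × 7 × 6 × 5 × 4 = 6720.

6720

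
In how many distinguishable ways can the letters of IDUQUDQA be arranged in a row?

Letter multiplicities in IDUQUDQA: A×1, D×2, I×1, Q×2, U×2.
Dividing 8! = 40320 by 2!·2!·2! = 8 for the repeated letters gives 5040.

5040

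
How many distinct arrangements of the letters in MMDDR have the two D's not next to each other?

18

There are 5!/(2!·2!) = 30 arrangements of MMDDR in total.
Arrangements with the D's together: treat DD as one letter, giving (4)!/(2!) = 12.
Subtracting, 30 − 12 = 18 arrangements keep the D's apart.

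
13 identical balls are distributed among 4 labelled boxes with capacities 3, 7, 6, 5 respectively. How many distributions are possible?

By stars and bars, unrestricted non-negative solutions to x_1+…+x_4 = 13 number C(13+3,3) = 560.
Subtract solutions that violate a single cap (substitute x_i' = x_i − (cap_i+1)): x_1 ≥ 4 gives C(12,3) = 220; x_2 ≥ 8 gives C(8,3) = 56; x_3 ≥ 7 gives C(9,3) = 84; x_4 ≥ 6 gives C(10,3) = 120. Together 480.
Add back pairs where two caps are both exceeded: 4 + 10 + 20 + 0 + 0 + 1 = 35.
By inclusion–exclusion the count is 560 − 480 + 35 = 115.

115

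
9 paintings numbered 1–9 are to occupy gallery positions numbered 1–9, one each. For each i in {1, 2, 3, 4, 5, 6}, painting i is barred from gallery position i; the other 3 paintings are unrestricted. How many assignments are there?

Let Aᵢ (for 1 ≤ i ≤ 6) be the placements that put painting i in its forbidden gallery position. Any j of these fix j positions, leaving (9−j)! ways to fill the rest, and there are C(6,j) ways to pick which j.
By inclusion–exclusion, the number of valid placements is Σ_{j=0}^{6} (−1)^j C(6,j)·(9−j)!.
Computing: 362880 − 241920 + 75600 − 14400 + 1800 − 144 + 6 = 183822.

183822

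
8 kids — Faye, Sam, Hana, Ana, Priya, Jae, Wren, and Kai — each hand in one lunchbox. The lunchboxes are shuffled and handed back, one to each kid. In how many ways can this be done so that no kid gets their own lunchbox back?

This is the derangement count D_8: permutations of 8 items with no fixed point.
By inclusion–exclusion this is Σ_{j=0}^{8} (−1)^j C(8,j)·(8−j)!.
Computing: 40320 − 40320 + 20160 − 6720 + 1680 − 336 + 56 − 8 + 1 = 14833.

14833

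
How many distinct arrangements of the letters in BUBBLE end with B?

60

With the last slot taken by B, it remains to arrange the other 5 letters (UBBLE).
Those 5 letters have B appearing twice, giving (5)!/(2!) = 60.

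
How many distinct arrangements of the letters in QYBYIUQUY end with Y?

5040

With the last slot taken by Y, it remains to arrange the other 8 letters (QBYIUQUY).
Those 8 letters have Q appearing twice, U appearing twice, and Y appearing twice, giving (8)!/(2!·2!·2!) = 5040.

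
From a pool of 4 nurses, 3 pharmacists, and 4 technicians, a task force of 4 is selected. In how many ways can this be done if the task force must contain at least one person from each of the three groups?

Total 4-person selections from all 11: C(11,4) = 330.
Subtract selections that omit an entire group: no nurses → C(7,4) = 35; no pharmacists → C(8,4) = 70; no technicians → C(7,4) = 35.
Add back selections omitting two groups (i.e. drawn from a single group): C(4,4) + C(3,4) + C(4,4) = 2.
By inclusion–exclusion: 330 − 140 + 2 = 192.

192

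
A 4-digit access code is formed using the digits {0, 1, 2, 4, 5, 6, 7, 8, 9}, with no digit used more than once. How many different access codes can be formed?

Choose and order 4 of the 9 symbols: the first digit has 9 options, the next 8, then 7, 6.
9 × 8 × 7 × 6 = 3024.

3024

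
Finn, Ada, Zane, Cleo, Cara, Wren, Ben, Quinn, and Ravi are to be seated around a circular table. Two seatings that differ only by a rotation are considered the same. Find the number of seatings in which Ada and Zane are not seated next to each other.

All circular seatings of 9 people number (8)! = 40320.
Seatings with Ada beside Zane: treat them as a block with 2 internal orders, giving 2 × (7)! = 10080.
Subtracting, 40320 − 10080 = 30240.

30240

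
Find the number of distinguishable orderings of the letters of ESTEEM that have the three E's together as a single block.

Treat the 3 copies of E as a single block. The multiset to arrange is then {EEE, M, S, T}, 4 items in all.
All 4 items are distinct, so there are (4)! = 24 arrangements.

24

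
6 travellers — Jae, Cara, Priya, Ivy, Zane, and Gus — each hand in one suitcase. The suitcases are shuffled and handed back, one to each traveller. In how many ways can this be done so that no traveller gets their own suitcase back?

265

Count assignments avoiding every fixed point. For any j of the 6 travellers fixed to their own suitcase, the other 6−j can be arranged in (6−j)! ways.
By inclusion–exclusion this is Σ_{j=0}^{6} (−1)^j C(6,j)·(6−j)!.
Computing: 720 − 720 + 360 − 120 + 30 − 6 + 1 = 265.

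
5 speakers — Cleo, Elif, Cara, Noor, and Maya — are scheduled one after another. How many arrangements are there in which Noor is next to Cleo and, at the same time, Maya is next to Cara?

24

Treat {Noor,Cleo} as one block (2 orders) and {Maya,Cara} as another (2 orders).
That leaves 3 units to arrange: 2 × 2 × 3! = 4 × 6 = 24.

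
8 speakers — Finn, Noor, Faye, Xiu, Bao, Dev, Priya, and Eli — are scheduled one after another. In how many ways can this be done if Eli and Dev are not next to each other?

There are 8! = 40320 arrangements in all. If Eli and Dev are adjacent, merging them into one block gives 2·(7)! = 10080 arrangements.
So 40320 − 10080 = 30240 arrangements keep them apart.

30240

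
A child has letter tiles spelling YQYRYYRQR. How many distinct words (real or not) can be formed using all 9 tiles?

1260

YQYRYYRQR has 9 letters with Q appearing twice, R appearing 3 times, and Y appearing 4 times.
The number of distinct arrangements is 9!/(4!·3!·2!) = 362880/288 = 1260.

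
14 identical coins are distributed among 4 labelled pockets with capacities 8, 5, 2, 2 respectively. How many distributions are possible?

18

Without the upper bounds there are C(17,3) = 680 ways to split 14 among 4 pockets.
Subtract solutions that violate a single cap (substitute x_i' = x_i − (cap_i+1)): x_1 ≥ 9 gives C(8,3) = 56; x_2 ≥ 6 gives C(11,3) = 165; x_3 ≥ 3 gives C(14,3) = 364; x_4 ≥ 3 gives C(14,3) = 364. Together 949.
Add back pairs where two caps are both exceeded: 0 + 10 + 10 + 56 + 56 + 165 = 297.
Subtract triples: 0 + 0 + 0 + 10 = 10.
By inclusion–exclusion the count is 680 − 949 + 297 − 10 = 18.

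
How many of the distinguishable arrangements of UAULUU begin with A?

With the first slot taken by A, it remains to arrange the other 5 letters (UULUU).
Those 5 letters have U appearing 4 times, giving (5)!/(4!) = 5.

5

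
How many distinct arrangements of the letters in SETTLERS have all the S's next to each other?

Treat the 2 copies of S as a single block. The multiset to arrange is then {SS, E, E, L, R, T, T}, 7 items in all.
That gives (7)!/(2!·2!) = 1260 arrangements.

1260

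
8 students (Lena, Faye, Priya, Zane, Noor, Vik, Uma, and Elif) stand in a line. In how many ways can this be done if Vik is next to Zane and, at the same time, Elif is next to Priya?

2880

Treat {Vik,Zane} as one block (2 orders) and {Elif,Priya} as another (2 orders).
That leaves 6 units to arrange: 2 × 2 × 6! = 4 × 720 = 2880.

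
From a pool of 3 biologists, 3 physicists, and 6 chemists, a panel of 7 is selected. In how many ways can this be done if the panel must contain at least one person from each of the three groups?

720

Unrestricted: C(12,7) = 792 ways to pick any 7 of the 12.
Selections missing a whole group: no biologists → C(9,7) = 36; no physicists → C(9,7) = 36; no chemists → C(6,7) = 0.
Add back selections omitting two groups (i.e. drawn from a single group): C(3,7) + C(3,7) + C(6,7) = 0.
By inclusion–exclusion: 792 − 72 + 0 = 720.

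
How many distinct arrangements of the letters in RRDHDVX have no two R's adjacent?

There are 7!/(2!·2!) = 1260 arrangements of RRDHDVX in total.
Arrangements with the R's together: treat RR as one letter, giving (6)!/(2!) = 360.
Subtracting, 1260 − 360 = 900 arrangements keep the R's apart.

900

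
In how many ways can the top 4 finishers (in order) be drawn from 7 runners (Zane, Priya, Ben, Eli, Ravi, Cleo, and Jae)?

840

There are 7 choices for 1st place, 6 for 2nd, and so on down to 4 for position 4.
That gives 7 × 6 × 5 × 4 = 840.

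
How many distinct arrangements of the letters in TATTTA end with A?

5

Fix A in the last position and arrange the remaining 5 letters.
Those 5 letters have T appearing 4 times, giving (5)!/(4!) = 5.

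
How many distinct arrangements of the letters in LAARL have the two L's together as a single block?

Treat the 2 copies of L as a single block. The multiset to arrange is then {LL, A, A, R}, 4 items in all.
That gives (4)!/(2!) = 12 arrangements.

12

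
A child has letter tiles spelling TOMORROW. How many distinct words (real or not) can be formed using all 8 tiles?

3360

The 8 letters of TOMORROW have repeats: O appearing 3 times and R appearing twice.
The number of distinct arrangements is 8!/(3!·2!) = 40320/12 = 3360.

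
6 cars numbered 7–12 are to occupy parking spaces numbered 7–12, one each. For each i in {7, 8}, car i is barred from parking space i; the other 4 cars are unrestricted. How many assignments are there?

504

Let Aᵢ (for i ∈ {7, 8}) be the placements that put car i in its forbidden parking space. Any j of these fix j positions, leaving (6−j)! ways to fill the rest, and there are C(2,j) ways to pick which j.
By inclusion–exclusion, the number of valid placements is Σ_{j=0}^{2} (−1)^j C(2,j)·(6−j)!.
Computing: 720 − 240 + 24 = 504.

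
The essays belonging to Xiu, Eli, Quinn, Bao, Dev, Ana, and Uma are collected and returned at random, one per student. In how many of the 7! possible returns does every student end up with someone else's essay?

Let Aᵢ be the assignments in which student i gets their own essay. We want the size of the complement of A₁∪…∪A_7.
By inclusion–exclusion this is Σ_{j=0}^{7} (−1)^j C(7,j)·(7−j)!.
Computing: 5040 − 5040 + 2520 − 840 + 210 − 42 + 7 − 1 = 1854.

1854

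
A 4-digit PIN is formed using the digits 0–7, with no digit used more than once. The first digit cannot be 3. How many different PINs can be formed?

The first digit has 8−1 = 7 choices (anything except 3).
The remaining 3 digits are filled from the other 7 symbols without repetition: 7 × 6 × 5 = 210.
Total: 7 × 210 = 1470.

1470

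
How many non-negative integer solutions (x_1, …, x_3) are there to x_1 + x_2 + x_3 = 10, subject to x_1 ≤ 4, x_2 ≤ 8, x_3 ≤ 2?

By stars and bars, unrestricted non-negative solutions to x_1+…+x_3 = 10 number C(10+2,2) = 66.
Subtract solutions that violate a single cap (substitute x_i' = x_i − (cap_i+1)): x_1 ≥ 5 gives C(7,2) = 21; x_2 ≥ 9 gives C(3,2) = 3; x_3 ≥ 3 gives C(9,2) = 36. Together 60.
Add back pairs where two caps are both exceeded: 0 + 6 + 0 = 6.
By inclusion–exclusion the count is 66 − 60 + 6 = 12.

12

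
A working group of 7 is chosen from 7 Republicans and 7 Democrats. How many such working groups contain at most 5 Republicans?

3382

Split by how many Republicans are chosen (0 through 5).
Sum: C(7,0)·C(7,7) + C(7,1)·C(7,6) + C(7,2)·C(7,5) + C(7,3)·C(7,4) + C(7,4)·C(7,3) + C(7,5)·C(7,2) = 1 + 49 + 441 + 1225 + 1225 + 441 = 3382.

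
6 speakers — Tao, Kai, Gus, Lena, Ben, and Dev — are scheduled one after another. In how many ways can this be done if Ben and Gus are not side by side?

There are 6! = 720 arrangements in all. If Ben and Gus are adjacent, merging them into one block gives 2·(5)! = 240 arrangements.
So 720 − 240 = 480 arrangements keep them apart.

480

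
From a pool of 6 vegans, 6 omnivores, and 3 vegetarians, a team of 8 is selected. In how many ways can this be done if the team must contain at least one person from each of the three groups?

Unrestricted: C(15,8) = 6435 ways to pick any 8 of the 15.
Subtract selections that omit an entire group: no vegans → C(9,8) = 9; no omnivores → C(9,8) = 9; no vegetarians → C(12,8) = 495.
Add back selections omitting two groups (i.e. drawn from a single group): C(6,8) + C(6,8) + C(3,8) = 0.
By inclusion–exclusion: 6435 − 513 + 0 = 5922.

5922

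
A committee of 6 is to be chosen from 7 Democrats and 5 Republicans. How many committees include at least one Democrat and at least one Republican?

Unrestricted: C(12,6) = 924 ways to pick any 6 of the 12.
Selections missing a whole group: no Democrats → C(5,6) = 0; no Republicans → C(7,6) = 7.
Both groups omitted at once is impossible, so 924 − 7 = 917.

917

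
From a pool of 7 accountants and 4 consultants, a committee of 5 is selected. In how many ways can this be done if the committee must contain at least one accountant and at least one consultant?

Total 5-person selections from all 11: C(11,5) = 462.
Selections missing a whole group: no accountants → C(4,5) = 0; no consultants → C(7,5) = 21.
Both groups omitted at once is impossible, so 462 − 21 = 441.

441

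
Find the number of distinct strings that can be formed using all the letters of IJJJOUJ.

210

Letter multiplicities in IJJJOUJ: I×1, J×4, O×1, U×1.
So there are 7! / (4!) = 210 distinguishable arrangements.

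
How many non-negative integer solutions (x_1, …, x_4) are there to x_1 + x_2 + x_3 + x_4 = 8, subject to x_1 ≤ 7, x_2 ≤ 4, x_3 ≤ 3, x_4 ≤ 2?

By stars and bars, unrestricted non-negative solutions to x_1+…+x_4 = 8 number C(8+3,3) = 165.
Subtract solutions that violate a single cap (substitute x_i' = x_i − (cap_i+1)): x_1 ≥ 8 gives C(3,3) = 1; x_2 ≥ 5 gives C(6,3) = 20; x_3 ≥ 4 gives C(7,3) = 35; x_4 ≥ 3 gives C(8,3) = 56. Together 112.
Add back pairs where two caps are both exceeded: 0 + 0 + 0 + 0 + 1 + 4 = 5.
By inclusion–exclusion the count is 165 − 112 + 5 = 58.

58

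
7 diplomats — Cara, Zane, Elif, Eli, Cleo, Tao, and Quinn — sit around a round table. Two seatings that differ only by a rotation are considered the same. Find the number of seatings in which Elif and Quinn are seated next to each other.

240

Glue Elif and Quinn into a block (2 internal orders). Seating 6 units around a circle gives (5)! arrangements.
So 2 × (5)! = 2 × 120 = 240.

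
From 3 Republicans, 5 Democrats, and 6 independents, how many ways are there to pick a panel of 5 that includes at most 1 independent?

476

Split by how many independents are chosen (0 through 1).
Sum: C(6,0)·C(8,5) + C(6,1)·C(8,4) = 56 + 420 = 476.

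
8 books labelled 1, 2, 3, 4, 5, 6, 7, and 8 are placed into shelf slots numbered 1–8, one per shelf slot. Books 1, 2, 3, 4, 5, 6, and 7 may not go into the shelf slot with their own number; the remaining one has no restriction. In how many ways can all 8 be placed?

Let Aᵢ (for 1 ≤ i ≤ 7) be the placements that put book i in its forbidden shelf slot. Any j of these fix j positions, leaving (8−j)! ways to fill the rest, and there are C(7,j) ways to pick which j.
By inclusion–exclusion, the number of valid placements is Σ_{j=0}^{7} (−1)^j C(7,j)·(8−j)!.
Computing: 40320 − 35280 + 15120 − 4200 + 840 − 126 + 14 − 1 = 16687.

16687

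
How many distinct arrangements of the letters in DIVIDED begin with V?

60

Fix V in the first position and arrange the remaining 6 letters.
Those 6 letters have D appearing 3 times and I appearing twice, giving (6)!/(3!·2!) = 60.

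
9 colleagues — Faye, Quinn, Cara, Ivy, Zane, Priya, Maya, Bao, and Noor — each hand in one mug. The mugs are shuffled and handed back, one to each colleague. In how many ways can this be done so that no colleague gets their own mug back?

133496

This is the derangement count D_9: permutations of 9 items with no fixed point.
By inclusion–exclusion this is Σ_{j=0}^{9} (−1)^j C(9,j)·(9−j)!.
Computing: 362880 − 362880 + 181440 − 60480 + 15120 − 3024 + 504 − 72 + 9 − 1 = 133496.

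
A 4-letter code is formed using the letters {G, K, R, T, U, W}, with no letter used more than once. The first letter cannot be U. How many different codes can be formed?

The first letter has 6−1 = 5 choices (anything except U).
The remaining 3 letters are filled from the other 5 symbols without repetition: 5 × 4 × 3 = 60.
Total: 5 × 60 = 300.

300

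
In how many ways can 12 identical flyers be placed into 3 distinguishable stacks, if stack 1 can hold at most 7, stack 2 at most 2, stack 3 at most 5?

By stars and bars, unrestricted non-negative solutions to x_1+…+x_3 = 12 number C(12+2,2) = 91.
Subtract solutions that violate a single cap (substitute x_i' = x_i − (cap_i+1)): x_1 ≥ 8 gives C(6,2) = 15; x_2 ≥ 3 gives C(11,2) = 55; x_3 ≥ 6 gives C(8,2) = 28. Together 98.
Add back pairs where two caps are both exceeded: 3 + 0 + 10 = 13.
By inclusion–exclusion the count is 91 − 98 + 13 = 6.

6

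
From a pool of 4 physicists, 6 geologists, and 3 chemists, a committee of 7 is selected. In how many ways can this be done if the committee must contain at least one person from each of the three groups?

1559

With no constraint there are C(13,7) = 1716 possible selections.
Subtract selections that omit an entire group: no physicists → C(9,7) = 36; no geologists → C(7,7) = 1; no chemists → C(10,7) = 120.
Add back selections omitting two groups (i.e. drawn from a single group): C(4,7) + C(6,7) + C(3,7) = 0.
By inclusion–exclusion: 1716 − 157 + 0 = 1559.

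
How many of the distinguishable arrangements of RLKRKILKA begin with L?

3360

Fix L in the first position and arrange the remaining 8 letters.
Those 8 letters have K appearing 3 times and R appearing twice, giving (8)!/(3!·2!) = 3360.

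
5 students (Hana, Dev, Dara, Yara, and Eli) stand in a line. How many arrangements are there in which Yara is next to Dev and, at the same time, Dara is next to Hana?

Treat {Yara,Dev} as one block (2 orders) and {Dara,Hana} as another (2 orders).
That leaves 3 units to arrange: 2 × 2 × 3! = 4 × 6 = 24.

24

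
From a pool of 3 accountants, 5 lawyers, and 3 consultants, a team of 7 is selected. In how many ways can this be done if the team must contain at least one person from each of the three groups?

314

Total 7-person selections from all 11: C(11,7) = 330.
Subtract selections that omit an entire group: no accountants → C(8,7) = 8; no lawyers → C(6,7) = 0; no consultants → C(8,7) = 8.
Add back selections omitting two groups (i.e. drawn from a single group): C(3,7) + C(5,7) + C(3,7) = 0.
By inclusion–exclusion: 330 − 16 + 0 = 314.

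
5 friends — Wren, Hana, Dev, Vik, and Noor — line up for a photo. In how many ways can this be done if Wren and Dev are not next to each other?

72

Of the 5! = 120 arrangements, those with Wren and Dev adjacent number 2 × 4! = 48 (treat the pair as a block with 2 internal orders).
Complementary counting: 120 − 48 = 72.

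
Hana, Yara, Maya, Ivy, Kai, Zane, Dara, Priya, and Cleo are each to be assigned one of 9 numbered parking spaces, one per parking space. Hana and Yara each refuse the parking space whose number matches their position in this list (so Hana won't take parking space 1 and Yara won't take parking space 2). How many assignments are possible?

287280

Let Aᵢ (for i ∈ {1, 2}) be the placements that put person i in their forbidden parking space. Any j of these fix j positions, leaving (9−j)! ways to fill the rest, and there are C(2,j) ways to pick which j.
By inclusion–exclusion, the number of valid placements is Σ_{j=0}^{2} (−1)^j C(2,j)·(9−j)!.
Computing: 362880 − 80640 + 5040 = 287280.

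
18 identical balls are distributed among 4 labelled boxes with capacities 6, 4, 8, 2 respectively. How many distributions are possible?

Ignoring the caps, the number of non-negative solutions to x_1+…+x_4 = 18 is C(21,3) = 1330.
Subtract solutions that violate a single cap (substitute x_i' = x_i − (cap_i+1)): x_1 ≥ 7 gives C(14,3) = 364; x_2 ≥ 5 gives C(16,3) = 560; x_3 ≥ 9 gives C(12,3) = 220; x_4 ≥ 3 gives C(18,3) = 816. Together 1960.
Add back pairs where two caps are both exceeded: 84 + 10 + 165 + 35 + 286 + 84 = 664.
Subtract triples: 0 + 20 + 0 + 4 = 24.
By inclusion–exclusion the count is 1330 − 1960 + 664 − 24 = 10.

10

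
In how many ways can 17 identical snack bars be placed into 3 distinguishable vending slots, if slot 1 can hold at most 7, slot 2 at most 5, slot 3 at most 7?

Without the upper bounds there are C(19,2) = 171 ways to split 17 among 3 vending slots.
Subtract solutions that violate a single cap (substitute x_i' = x_i − (cap_i+1)): x_1 ≥ 8 gives C(11,2) = 55; x_2 ≥ 6 gives C(13,2) = 78; x_3 ≥ 8 gives C(11,2) = 55. Together 188.
Add back pairs where two caps are both exceeded: 10 + 3 + 10 = 23.
By inclusion–exclusion the count is 171 − 188 + 23 = 6.

6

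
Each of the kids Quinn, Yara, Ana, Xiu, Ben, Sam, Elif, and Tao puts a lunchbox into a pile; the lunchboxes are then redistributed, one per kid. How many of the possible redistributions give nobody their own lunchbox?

14833

Let Aᵢ be the assignments in which kid i gets their own lunchbox. We want the size of the complement of A₁∪…∪A_8.
By inclusion–exclusion this is Σ_{j=0}^{8} (−1)^j C(8,j)·(8−j)!.
Computing: 40320 − 40320 + 20160 − 6720 + 1680 − 336 + 56 − 8 + 1 = 14833.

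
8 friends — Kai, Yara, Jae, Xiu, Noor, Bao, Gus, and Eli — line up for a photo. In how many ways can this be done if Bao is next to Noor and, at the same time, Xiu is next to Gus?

2880

Treat {Bao,Noor} as one block (2 orders) and {Xiu,Gus} as another (2 orders).
That leaves 6 units to arrange: 2 × 2 × 6! = 4 × 720 = 2880.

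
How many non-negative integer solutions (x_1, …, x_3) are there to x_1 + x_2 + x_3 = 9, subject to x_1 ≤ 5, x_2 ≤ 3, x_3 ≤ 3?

6

By stars and bars, unrestricted non-negative solutions to x_1+…+x_3 = 9 number C(9+2,2) = 55.
Subtract solutions that violate a single cap (substitute x_i' = x_i − (cap_i+1)): x_1 ≥ 6 gives C(5,2) = 10; x_2 ≥ 4 gives C(7,2) = 21; x_3 ≥ 4 gives C(7,2) = 21. Together 52.
Add back pairs where two caps are both exceeded: 0 + 0 + 3 = 3.
By inclusion–exclusion the count is 55 − 52 + 3 = 6.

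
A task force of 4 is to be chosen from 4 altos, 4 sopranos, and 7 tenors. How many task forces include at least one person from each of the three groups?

672

Unrestricted: C(15,4) = 1365 ways to pick any 4 of the 15.
Selections missing a whole group: no altos → C(11,4) = 330; no sopranos → C(11,4) = 330; no tenors → C(8,4) = 70.
Add back selections omitting two groups (i.e. drawn from a single group): C(4,4) + C(4,4) + C(7,4) = 37.
By inclusion–exclusion: 1365 − 730 + 37 = 672.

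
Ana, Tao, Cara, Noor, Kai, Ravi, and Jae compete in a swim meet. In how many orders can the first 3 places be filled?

This is an ordered selection of 3 from 7: P(7,3).
That gives 7 × 6 × 5 = 210.

210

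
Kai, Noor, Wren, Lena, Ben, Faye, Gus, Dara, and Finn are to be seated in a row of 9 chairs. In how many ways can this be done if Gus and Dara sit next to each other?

80640

Glue Gus and Dara into one block (2 internal orders), leaving 8 units to arrange in a row.
That gives 2 × 8! = 2 × 40320 = 80640.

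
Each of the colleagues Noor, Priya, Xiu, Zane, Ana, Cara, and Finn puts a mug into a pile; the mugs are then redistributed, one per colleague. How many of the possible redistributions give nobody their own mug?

This is the derangement count D_7: permutations of 7 items with no fixed point.
By inclusion–exclusion this is Σ_{j=0}^{7} (−1)^j C(7,j)·(7−j)!.
Computing: 5040 − 5040 + 2520 − 840 + 210 − 42 + 7 − 1 = 1854.

1854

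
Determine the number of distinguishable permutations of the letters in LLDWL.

The 5 letters of LLDWL have repeats: L appearing 3 times.
So there are 5! / (3!) = 20 distinguishable arrangements.

20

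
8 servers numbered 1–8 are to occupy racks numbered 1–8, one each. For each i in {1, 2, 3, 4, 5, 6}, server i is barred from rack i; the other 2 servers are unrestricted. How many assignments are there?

Let Aᵢ (for 1 ≤ i ≤ 6) be the placements that put server i in its forbidden rack. Any j of these fix j positions, leaving (8−j)! ways to fill the rest, and there are C(6,j) ways to pick which j.
By inclusion–exclusion, the number of valid placements is Σ_{j=0}^{6} (−1)^j C(6,j)·(8−j)!.
Computing: 40320 − 30240 + 10800 − 2400 + 360 − 36 + 2 = 18806.

18806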